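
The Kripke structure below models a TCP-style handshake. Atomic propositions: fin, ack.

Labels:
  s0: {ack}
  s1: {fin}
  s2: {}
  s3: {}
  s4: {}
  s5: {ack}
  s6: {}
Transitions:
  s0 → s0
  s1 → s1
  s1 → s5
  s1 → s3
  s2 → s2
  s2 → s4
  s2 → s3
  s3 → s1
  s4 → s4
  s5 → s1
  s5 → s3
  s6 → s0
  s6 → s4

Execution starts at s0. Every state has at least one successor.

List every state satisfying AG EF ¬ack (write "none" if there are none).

States satisfying EF ¬ack: {s1, s2, s3, s4, s5, s6}.
States satisfying AG EF ¬ack: {s1, s2, s3, s4, s5}.

{s1, s2, s3, s4, s5}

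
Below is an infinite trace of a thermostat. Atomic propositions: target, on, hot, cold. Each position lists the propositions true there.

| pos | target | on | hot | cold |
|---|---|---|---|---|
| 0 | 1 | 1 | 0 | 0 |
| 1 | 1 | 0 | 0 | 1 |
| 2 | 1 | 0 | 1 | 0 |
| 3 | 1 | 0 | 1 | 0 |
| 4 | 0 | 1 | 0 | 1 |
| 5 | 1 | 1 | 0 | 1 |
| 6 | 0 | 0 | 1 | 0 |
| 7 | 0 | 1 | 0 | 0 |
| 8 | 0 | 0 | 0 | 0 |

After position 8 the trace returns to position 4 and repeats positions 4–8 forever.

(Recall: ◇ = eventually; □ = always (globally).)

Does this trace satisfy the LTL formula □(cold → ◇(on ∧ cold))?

Yes

cold → ◇(on ∧ cold) holds at every position 0..8, and those are all positions ever visited, so □(cold → ◇(on ∧ cold)) holds.
Positions where cold holds: 1, 4, 5.
Check ◇(on ∧ cold) at each: 1→ok, 4→ok, 5→ok.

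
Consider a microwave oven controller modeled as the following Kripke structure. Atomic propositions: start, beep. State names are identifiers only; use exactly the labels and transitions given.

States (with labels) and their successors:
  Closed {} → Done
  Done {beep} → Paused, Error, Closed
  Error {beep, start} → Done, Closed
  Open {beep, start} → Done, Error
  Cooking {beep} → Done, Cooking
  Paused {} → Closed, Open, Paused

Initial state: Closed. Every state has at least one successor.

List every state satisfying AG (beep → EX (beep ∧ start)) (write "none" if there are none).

States satisfying beep → EX (beep ∧ start): {Closed, Done, Open, Paused}.
States satisfying AG (beep → EX (beep ∧ start)): ∅.

none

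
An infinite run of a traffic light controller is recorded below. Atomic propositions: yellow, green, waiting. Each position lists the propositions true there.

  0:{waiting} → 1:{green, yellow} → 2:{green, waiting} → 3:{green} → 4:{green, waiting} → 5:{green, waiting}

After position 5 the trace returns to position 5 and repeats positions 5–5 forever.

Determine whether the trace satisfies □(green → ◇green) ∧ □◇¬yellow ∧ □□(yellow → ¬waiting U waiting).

□(yellow → ¬waiting U waiting) holds at every position 0..5, and those are all positions ever visited, so □□(yellow → ¬waiting U waiting) holds.
At position 0: □(green → ◇green) ∧ □◇¬yellow is true; □□(yellow → ¬waiting U waiting) is true; so □(green → ◇green) ∧ □◇¬yellow ∧ □□(yellow → ¬waiting U waiting) is true.

Holds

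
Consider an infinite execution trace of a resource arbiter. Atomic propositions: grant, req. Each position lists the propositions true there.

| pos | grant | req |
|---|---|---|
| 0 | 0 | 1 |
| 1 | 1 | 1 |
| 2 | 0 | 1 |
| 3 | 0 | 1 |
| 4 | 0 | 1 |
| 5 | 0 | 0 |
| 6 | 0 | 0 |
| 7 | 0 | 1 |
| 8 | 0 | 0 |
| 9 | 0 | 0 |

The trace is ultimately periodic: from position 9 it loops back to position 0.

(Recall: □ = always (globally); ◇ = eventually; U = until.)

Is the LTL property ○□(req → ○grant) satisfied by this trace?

No

The position after 0 is 1; □(req → ○grant) is false there.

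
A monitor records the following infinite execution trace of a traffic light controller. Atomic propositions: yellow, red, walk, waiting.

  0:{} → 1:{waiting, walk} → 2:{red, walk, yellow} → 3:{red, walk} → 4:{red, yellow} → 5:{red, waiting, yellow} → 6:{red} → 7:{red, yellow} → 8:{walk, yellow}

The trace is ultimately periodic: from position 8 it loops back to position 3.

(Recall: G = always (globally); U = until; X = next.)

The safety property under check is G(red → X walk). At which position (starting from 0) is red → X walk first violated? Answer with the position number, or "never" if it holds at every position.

3

Check red → X walk at each position in order: 0 ✓, 1 ✓, 2 ✓.
At position 3 the labels are {red, walk} and the next position 4 has {red, yellow}, so red → X walk is false there. This is the first violation.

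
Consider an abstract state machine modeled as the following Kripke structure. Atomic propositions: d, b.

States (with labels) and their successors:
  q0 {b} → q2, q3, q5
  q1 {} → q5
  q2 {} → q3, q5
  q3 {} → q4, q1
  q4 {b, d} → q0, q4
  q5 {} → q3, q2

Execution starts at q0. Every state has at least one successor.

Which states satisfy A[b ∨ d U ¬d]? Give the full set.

States satisfying b ∨ d: {q0, q4}.
States satisfying ¬d: {q0, q1, q2, q3, q5}.
States satisfying A[b ∨ d U ¬d]: {q0, q1, q2, q3, q5}.

{q0, q1, q2, q3, q5}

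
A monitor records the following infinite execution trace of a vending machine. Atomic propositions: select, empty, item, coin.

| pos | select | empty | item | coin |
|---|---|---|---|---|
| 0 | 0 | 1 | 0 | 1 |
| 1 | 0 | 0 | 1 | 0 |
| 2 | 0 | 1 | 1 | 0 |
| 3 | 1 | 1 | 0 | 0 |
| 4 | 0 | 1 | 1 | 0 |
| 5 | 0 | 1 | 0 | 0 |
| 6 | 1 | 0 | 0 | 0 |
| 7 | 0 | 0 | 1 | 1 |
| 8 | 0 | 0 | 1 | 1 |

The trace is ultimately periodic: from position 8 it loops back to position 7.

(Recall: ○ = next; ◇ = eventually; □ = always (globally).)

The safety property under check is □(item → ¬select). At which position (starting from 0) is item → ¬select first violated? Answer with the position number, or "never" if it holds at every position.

never

item → ¬select holds at every position 0..8, and those are all the positions the trace ever visits, so the invariant □(item → ¬select) is never violated.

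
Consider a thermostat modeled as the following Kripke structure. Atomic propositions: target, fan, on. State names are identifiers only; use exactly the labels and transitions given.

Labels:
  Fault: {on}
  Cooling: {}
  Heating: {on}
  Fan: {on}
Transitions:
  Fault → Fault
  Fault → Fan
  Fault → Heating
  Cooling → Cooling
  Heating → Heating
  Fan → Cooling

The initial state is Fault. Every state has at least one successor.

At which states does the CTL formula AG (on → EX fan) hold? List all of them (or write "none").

{Cooling}

States satisfying on → EX fan: {Cooling}.
States satisfying AG (on → EX fan): {Cooling}.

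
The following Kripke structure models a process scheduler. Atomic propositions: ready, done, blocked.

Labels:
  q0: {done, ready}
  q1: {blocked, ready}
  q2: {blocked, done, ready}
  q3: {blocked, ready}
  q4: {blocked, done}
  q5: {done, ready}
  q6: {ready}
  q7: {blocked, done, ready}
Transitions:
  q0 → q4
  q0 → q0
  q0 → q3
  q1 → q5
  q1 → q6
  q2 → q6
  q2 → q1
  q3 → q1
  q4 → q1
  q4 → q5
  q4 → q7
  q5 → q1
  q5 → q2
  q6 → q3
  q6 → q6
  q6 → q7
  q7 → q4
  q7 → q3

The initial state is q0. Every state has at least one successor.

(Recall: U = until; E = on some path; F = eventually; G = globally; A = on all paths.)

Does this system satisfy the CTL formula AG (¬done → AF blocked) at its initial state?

States satisfying ¬done → AF blocked: {q0, q1, q2, q3, q4, q5, q7}.
States satisfying AG (¬done → AF blocked): ∅.
q6 is reachable from q0 and violates ¬done → AF blocked, so AG fails at q0.
q0 ∉ Sat(AG (¬done → AF blocked)).

No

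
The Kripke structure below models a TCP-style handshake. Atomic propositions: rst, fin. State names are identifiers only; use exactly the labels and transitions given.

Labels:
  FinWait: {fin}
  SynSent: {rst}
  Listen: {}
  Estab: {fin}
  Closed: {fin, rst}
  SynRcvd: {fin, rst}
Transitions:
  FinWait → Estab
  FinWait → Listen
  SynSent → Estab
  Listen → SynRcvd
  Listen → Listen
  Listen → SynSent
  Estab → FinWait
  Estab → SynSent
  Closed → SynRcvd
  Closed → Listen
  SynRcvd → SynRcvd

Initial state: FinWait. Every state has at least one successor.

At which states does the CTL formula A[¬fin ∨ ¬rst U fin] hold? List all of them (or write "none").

{FinWait, SynSent, Estab, Closed, SynRcvd}

States satisfying ¬fin ∨ ¬rst: {FinWait, SynSent, Listen, Estab}.
States satisfying fin: {FinWait, Estab, Closed, SynRcvd}.
States satisfying A[¬fin ∨ ¬rst U fin]: {FinWait, SynSent, Estab, Closed, SynRcvd}.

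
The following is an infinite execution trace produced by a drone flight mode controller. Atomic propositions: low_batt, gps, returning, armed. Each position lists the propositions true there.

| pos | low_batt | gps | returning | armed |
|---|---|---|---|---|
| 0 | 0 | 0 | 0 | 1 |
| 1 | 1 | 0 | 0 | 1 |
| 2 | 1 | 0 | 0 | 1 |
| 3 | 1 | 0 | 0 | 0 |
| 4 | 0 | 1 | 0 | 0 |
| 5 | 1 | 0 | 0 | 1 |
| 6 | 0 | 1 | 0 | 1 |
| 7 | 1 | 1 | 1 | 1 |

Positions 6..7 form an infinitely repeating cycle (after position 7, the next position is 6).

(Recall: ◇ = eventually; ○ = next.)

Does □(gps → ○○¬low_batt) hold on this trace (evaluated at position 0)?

Does not hold

gps → ○○¬low_batt must hold at every position from 0 onward. It fails at position 7, so □(gps → ○○¬low_batt) is false.
Positions where gps holds: 4, 6, 7.
Check ○○¬low_batt at each: 4→ok, 6→ok, 7→fails.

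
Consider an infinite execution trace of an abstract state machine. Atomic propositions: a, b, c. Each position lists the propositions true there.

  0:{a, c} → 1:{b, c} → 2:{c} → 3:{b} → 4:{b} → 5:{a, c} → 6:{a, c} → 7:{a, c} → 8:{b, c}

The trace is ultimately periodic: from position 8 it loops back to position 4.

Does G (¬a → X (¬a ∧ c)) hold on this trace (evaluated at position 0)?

¬a → X (¬a ∧ c) must hold at every position from 0 onward. It fails at position 2, so G (¬a → X (¬a ∧ c)) is false.
Positions where ¬a holds: 1, 2, 3, 4, 8.
Check X (¬a ∧ c) at each: 1→ok, 2→fails, 3→fails, 4→fails, 8→fails.

Does not hold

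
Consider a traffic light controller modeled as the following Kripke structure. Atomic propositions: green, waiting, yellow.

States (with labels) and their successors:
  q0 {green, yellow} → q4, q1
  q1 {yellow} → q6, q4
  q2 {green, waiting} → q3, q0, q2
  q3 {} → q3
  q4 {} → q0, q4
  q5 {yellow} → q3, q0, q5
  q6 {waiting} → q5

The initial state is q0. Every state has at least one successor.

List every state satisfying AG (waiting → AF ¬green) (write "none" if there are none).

States satisfying waiting → AF ¬green: {q0, q1, q3, q4, q5, q6}.
States satisfying AG (waiting → AF ¬green): {q0, q1, q3, q4, q5, q6}.

{q0, q1, q3, q4, q5, q6}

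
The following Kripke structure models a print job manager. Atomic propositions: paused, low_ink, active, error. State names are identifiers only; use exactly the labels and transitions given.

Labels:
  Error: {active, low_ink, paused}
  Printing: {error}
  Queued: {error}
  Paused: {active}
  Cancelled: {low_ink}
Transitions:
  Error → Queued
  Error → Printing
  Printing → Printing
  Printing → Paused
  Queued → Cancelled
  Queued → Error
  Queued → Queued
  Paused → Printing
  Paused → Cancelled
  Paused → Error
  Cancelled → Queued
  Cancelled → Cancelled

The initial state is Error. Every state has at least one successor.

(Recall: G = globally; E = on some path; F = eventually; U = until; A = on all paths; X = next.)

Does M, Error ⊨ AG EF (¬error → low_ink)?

Satisfied

States satisfying EF (¬error → low_ink): {Error, Printing, Queued, Paused, Cancelled}.
States satisfying AG EF (¬error → low_ink): {Error, Printing, Queued, Paused, Cancelled}.
Every state reachable from Error satisfies EF (¬error → low_ink).
Error ∈ Sat(AG EF (¬error → low_ink)).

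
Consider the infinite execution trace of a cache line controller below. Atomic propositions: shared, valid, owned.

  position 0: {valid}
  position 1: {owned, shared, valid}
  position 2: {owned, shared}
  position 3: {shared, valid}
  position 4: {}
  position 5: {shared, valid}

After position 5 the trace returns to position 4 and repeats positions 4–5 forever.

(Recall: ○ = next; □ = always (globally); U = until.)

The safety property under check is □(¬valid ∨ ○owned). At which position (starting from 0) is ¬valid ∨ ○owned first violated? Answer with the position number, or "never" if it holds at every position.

Check ¬valid ∨ ○owned at each position in order: 0 ✓, 1 ✓, 2 ✓.
At position 3 the labels are {shared, valid} and the next position 4 has {}, so ¬valid ∨ ○owned is false there. This is the first violation.

3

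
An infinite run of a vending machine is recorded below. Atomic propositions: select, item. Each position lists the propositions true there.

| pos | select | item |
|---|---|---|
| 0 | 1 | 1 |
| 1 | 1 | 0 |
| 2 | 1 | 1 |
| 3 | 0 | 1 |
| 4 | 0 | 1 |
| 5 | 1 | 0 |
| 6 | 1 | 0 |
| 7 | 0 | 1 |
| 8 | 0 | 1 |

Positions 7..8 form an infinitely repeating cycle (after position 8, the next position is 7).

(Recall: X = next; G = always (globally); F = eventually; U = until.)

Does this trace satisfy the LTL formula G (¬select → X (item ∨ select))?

Yes

¬select → X (item ∨ select) holds at every position 0..8, and those are all positions ever visited, so G (¬select → X (item ∨ select)) holds.
Positions where ¬select holds: 3, 4, 7, 8.
Check X (item ∨ select) at each: 3→ok, 4→ok, 7→ok, 8→ok.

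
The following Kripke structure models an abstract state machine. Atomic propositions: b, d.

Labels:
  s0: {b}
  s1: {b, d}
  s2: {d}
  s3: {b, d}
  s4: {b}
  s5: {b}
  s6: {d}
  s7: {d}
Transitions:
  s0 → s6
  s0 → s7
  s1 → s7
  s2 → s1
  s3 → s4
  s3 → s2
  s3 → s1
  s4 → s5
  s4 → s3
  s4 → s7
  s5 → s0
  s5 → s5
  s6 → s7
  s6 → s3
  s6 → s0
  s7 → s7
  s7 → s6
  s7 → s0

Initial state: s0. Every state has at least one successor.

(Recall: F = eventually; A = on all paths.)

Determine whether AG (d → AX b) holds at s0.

States satisfying d → AX b: {s0, s2, s4, s5}.
States satisfying AG (d → AX b): ∅.
s1 is reachable from s0 and violates d → AX b, so AG fails at s0.
s0 ∉ Sat(AG (d → AX b)).

Does not hold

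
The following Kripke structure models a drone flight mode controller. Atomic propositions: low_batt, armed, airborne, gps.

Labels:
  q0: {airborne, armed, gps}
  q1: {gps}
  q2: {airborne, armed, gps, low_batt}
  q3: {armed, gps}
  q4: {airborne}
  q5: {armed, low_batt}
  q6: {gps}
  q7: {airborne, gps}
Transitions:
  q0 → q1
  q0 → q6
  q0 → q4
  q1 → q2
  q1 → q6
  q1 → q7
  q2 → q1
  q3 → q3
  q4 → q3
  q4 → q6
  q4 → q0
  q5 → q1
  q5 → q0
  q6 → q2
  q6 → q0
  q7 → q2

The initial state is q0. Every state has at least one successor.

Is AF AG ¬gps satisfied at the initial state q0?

States satisfying AG ¬gps: ∅.
States satisfying AF AG ¬gps: ∅.
There is a path from q0 along which AG ¬gps never holds.
q0 ∉ Sat(AF AG ¬gps).

Does not hold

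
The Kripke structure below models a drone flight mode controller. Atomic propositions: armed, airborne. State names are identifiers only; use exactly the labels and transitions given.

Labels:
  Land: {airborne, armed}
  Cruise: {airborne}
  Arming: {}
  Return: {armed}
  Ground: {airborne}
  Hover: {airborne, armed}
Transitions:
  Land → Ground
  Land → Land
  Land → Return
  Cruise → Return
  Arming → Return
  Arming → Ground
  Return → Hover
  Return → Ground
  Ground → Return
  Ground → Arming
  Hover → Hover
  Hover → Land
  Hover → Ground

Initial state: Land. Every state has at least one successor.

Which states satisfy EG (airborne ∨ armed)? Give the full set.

States satisfying airborne ∨ armed: {Land, Cruise, Return, Ground, Hover}.
States satisfying EG (airborne ∨ armed): {Land, Cruise, Return, Ground, Hover}.

{Land, Cruise, Return, Ground, Hover}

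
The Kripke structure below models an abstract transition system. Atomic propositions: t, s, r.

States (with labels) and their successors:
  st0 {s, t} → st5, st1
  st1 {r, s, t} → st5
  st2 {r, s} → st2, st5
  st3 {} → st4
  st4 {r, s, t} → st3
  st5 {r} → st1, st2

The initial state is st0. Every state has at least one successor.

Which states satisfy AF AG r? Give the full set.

States satisfying AG r: {st1, st2, st5}.
States satisfying AF AG r: {st0, st1, st2, st5}.

{st0, st1, st2, st5}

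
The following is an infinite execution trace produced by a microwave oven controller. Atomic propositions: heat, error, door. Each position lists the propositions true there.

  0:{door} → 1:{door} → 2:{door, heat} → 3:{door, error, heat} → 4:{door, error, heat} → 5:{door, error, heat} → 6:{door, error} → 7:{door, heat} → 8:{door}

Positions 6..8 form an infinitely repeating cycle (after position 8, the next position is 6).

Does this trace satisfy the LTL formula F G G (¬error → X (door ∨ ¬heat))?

Yes

G G (¬error → X (door ∨ ¬heat)) holds at position 0, which is reachable from 0, so F G G (¬error → X (door ∨ ¬heat)) holds.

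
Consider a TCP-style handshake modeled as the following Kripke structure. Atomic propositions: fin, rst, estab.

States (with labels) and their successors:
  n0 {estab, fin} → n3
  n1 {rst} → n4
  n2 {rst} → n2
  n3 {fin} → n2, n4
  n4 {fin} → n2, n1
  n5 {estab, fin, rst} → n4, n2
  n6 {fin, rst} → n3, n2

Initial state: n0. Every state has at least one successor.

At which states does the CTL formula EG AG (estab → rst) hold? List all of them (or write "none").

{n1, n2, n3, n4, n5, n6}

States satisfying AG (estab → rst): {n1, n2, n3, n4, n5, n6}.
States satisfying EG AG (estab → rst): {n1, n2, n3, n4, n5, n6}.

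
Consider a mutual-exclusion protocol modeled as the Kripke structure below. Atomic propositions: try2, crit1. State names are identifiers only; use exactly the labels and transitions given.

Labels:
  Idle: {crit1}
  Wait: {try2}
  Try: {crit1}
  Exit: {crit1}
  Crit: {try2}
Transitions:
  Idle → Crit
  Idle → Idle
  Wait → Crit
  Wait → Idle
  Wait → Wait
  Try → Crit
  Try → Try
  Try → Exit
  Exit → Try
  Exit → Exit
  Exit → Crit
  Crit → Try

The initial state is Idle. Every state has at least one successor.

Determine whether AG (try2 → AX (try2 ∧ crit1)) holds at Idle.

Violated

States satisfying try2 → AX (try2 ∧ crit1): {Idle, Try, Exit}.
States satisfying AG (try2 → AX (try2 ∧ crit1)): ∅.
Crit is reachable from Idle and violates try2 → AX (try2 ∧ crit1), so AG fails at Idle.
Idle ∉ Sat(AG (try2 → AX (try2 ∧ crit1))).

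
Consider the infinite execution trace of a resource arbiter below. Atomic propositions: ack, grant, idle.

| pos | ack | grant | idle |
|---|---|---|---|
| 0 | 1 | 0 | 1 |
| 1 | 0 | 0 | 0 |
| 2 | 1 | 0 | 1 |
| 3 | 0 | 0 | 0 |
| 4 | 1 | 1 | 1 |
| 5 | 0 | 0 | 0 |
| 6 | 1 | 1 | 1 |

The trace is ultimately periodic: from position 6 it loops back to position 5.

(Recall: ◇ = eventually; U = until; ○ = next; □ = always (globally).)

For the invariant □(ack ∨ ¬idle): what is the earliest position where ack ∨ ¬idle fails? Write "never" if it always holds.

ack ∨ ¬idle holds at every position 0..6, and those are all the positions the trace ever visits, so the invariant □(ack ∨ ¬idle) is never violated.

never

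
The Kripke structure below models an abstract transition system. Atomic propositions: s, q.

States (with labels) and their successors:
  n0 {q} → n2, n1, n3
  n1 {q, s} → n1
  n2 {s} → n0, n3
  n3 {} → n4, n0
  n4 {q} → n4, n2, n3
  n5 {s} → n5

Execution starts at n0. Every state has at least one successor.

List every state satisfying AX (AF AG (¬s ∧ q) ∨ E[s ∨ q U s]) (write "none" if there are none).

{n1, n3, n5}

States satisfying AF AG (¬s ∧ q) ∨ E[s ∨ q U s]: {n0, n1, n2, n4, n5}.
States satisfying AX (AF AG (¬s ∧ q) ∨ E[s ∨ q U s]): {n1, n3, n5}.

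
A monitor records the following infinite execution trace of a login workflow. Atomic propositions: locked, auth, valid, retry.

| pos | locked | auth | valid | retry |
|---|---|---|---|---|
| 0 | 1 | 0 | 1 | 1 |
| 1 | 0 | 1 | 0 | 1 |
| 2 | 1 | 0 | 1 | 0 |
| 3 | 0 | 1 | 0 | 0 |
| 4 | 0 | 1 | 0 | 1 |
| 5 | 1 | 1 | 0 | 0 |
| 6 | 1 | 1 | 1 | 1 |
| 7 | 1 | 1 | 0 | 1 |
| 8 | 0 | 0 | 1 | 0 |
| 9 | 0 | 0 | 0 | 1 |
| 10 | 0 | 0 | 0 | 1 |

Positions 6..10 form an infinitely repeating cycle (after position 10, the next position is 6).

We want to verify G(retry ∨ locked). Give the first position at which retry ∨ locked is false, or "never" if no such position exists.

3

Check retry ∨ locked at each position in order: 0 ✓, 1 ✓, 2 ✓.
At position 3 the labels are {auth}, so retry ∨ locked is false there. This is the first violation.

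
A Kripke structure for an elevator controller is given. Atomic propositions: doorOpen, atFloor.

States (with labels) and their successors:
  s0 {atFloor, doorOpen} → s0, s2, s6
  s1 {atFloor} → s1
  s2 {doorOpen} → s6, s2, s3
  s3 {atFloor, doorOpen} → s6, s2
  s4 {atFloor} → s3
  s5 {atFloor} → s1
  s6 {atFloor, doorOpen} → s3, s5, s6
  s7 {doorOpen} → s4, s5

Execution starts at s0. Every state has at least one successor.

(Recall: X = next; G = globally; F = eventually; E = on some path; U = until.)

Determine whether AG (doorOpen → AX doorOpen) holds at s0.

Violated

States satisfying doorOpen → AX doorOpen: {s0, s1, s2, s3, s4, s5}.
States satisfying AG (doorOpen → AX doorOpen): {s1, s5}.
s6 is reachable from s0 and violates doorOpen → AX doorOpen, so AG fails at s0.
s0 ∉ Sat(AG (doorOpen → AX doorOpen)).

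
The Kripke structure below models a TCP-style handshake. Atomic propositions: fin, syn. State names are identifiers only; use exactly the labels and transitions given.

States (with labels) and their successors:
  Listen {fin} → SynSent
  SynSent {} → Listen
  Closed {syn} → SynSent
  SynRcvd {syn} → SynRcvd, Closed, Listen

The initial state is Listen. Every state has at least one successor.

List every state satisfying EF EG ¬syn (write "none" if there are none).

States satisfying EG ¬syn: {Listen, SynSent}.
States satisfying EF EG ¬syn: {Listen, SynSent, Closed, SynRcvd}.

{Listen, SynSent, Closed, SynRcvd}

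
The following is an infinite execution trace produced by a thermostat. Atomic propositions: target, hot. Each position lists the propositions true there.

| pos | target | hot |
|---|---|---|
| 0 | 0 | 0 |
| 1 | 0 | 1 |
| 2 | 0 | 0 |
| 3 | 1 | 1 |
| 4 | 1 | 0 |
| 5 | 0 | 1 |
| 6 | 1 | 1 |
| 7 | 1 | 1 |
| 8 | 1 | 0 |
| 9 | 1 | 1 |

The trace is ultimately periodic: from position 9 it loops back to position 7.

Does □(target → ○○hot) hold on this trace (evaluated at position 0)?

Does not hold

target → ○○hot must hold at every position from 0 onward. It fails at position 6, so □(target → ○○hot) is false.
Positions where target holds: 3, 4, 6, 7, 8, 9.
Check ○○hot at each: 3→ok, 4→ok, 6→fails, 7→ok, 8→ok, 9→fails.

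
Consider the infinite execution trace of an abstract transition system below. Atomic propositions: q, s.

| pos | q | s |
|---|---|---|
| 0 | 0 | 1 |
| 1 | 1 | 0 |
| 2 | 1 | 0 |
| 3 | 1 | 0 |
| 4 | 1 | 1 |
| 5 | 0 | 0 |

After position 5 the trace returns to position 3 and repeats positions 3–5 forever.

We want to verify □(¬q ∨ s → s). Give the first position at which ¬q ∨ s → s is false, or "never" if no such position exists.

Check ¬q ∨ s → s at each position in order: 0 ✓, 1 ✓, 2 ✓, 3 ✓, 4 ✓.
At position 5 the labels are {}, so ¬q ∨ s → s is false there. This is the first violation.

5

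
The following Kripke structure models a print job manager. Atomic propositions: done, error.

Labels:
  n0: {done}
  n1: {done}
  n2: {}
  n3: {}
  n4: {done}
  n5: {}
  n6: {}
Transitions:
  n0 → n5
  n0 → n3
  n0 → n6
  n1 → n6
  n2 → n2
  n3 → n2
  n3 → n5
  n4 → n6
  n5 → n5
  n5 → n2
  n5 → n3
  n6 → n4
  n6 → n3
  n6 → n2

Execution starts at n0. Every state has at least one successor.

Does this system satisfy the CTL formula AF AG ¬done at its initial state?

Does not hold

States satisfying AG ¬done: {n2, n3, n5}.
States satisfying AF AG ¬done: {n2, n3, n5}.
There is a path from n0 along which AG ¬done never holds.
n0 ∉ Sat(AF AG ¬done).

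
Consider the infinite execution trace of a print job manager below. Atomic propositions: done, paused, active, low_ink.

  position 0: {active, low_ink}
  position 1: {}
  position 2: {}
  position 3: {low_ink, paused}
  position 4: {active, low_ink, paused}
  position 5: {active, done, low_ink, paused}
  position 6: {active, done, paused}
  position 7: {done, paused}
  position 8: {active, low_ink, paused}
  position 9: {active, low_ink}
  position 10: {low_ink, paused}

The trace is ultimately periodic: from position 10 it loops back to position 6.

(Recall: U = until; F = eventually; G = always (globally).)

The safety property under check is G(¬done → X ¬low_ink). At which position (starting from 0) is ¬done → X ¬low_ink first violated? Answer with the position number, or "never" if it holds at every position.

2

Check ¬done → X ¬low_ink at each position in order: 0 ✓, 1 ✓.
At position 2 the labels are {} and the next position 3 has {low_ink, paused}, so ¬done → X ¬low_ink is false there. This is the first violation.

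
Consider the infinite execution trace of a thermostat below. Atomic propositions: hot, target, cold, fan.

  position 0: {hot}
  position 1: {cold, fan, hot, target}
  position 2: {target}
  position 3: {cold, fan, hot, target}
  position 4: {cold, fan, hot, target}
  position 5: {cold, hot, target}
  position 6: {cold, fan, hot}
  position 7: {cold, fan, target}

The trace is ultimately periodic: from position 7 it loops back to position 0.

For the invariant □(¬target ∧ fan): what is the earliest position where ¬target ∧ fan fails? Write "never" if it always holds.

0

At position 0 the labels are {hot}, so ¬target ∧ fan is false there. This is the first violation.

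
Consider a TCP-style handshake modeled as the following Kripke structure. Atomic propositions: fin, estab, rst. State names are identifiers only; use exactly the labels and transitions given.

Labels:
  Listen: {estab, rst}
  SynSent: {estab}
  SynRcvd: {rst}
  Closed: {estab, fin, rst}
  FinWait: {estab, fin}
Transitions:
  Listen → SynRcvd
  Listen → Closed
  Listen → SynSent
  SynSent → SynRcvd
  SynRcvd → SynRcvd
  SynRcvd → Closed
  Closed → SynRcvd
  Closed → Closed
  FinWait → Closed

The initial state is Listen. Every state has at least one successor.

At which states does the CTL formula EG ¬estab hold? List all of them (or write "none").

{SynRcvd}

States satisfying ¬estab: {SynRcvd}.
States satisfying EG ¬estab: {SynRcvd}.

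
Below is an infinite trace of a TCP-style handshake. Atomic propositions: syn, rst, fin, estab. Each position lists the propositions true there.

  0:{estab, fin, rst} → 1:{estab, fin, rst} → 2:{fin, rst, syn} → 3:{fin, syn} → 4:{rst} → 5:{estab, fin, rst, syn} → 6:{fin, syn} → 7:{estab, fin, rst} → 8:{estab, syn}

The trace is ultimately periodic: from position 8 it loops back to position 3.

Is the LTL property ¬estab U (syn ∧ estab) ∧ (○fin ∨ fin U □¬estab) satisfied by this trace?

No

Walking from position 0: at position 0, syn ∧ estab has not yet held and ¬estab fails, so ¬estab U (syn ∧ estab) is false.
At position 0: ¬estab U (syn ∧ estab) is false; ○fin ∨ fin U □¬estab is true; so ¬estab U (syn ∧ estab) ∧ (○fin ∨ fin U □¬estab) is false.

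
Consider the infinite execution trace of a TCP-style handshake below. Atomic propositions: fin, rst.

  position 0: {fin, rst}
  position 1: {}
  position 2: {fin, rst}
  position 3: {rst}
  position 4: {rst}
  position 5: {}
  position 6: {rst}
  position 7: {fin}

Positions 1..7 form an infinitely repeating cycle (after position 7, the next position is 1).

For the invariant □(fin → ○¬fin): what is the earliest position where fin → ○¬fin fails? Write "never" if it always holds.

fin → ○¬fin holds at every position 0..7, and those are all the positions the trace ever visits, so the invariant □(fin → ○¬fin) is never violated.

never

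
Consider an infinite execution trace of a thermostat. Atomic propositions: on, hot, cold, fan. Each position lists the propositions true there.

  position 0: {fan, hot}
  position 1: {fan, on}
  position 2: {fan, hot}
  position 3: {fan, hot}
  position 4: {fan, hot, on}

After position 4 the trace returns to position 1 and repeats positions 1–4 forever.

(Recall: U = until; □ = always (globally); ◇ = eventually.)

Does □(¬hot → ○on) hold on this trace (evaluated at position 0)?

¬hot → ○on must hold at every position from 0 onward. It fails at position 1, so □(¬hot → ○on) is false.
Positions where ¬hot holds: 1.
Check ○on at each: 1→fails.

Violated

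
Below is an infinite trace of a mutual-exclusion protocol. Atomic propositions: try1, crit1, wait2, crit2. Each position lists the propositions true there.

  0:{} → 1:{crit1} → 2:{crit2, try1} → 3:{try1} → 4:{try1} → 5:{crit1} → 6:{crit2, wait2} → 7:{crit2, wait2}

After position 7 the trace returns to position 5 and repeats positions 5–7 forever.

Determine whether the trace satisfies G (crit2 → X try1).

Does not hold

crit2 → X try1 must hold at every position from 0 onward. It fails at position 6, so G (crit2 → X try1) is false.
Positions where crit2 holds: 2, 6, 7.
Check X try1 at each: 2→ok, 6→fails, 7→fails.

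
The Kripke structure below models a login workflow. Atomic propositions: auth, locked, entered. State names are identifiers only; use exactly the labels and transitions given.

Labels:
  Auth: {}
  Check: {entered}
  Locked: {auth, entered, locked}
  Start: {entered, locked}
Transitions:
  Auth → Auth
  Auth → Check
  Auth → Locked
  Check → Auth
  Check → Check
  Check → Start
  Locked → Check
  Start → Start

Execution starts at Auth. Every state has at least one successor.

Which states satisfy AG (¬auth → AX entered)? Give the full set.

States satisfying ¬auth → AX entered: {Locked, Start}.
States satisfying AG (¬auth → AX entered): {Start}.

{Start}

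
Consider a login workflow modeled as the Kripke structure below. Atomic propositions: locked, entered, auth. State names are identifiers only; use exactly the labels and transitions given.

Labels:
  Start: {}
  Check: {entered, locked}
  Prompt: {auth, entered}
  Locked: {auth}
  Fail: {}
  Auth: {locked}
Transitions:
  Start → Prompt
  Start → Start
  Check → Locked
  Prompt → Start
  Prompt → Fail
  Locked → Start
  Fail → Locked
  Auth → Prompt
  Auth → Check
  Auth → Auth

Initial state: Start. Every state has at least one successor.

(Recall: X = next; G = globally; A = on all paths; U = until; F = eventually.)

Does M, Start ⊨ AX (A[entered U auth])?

Violated

States satisfying A[entered U auth]: {Check, Prompt, Locked}.
States satisfying AX (A[entered U auth]): {Check, Fail}.
Start ∉ Sat(AX (A[entered U auth])).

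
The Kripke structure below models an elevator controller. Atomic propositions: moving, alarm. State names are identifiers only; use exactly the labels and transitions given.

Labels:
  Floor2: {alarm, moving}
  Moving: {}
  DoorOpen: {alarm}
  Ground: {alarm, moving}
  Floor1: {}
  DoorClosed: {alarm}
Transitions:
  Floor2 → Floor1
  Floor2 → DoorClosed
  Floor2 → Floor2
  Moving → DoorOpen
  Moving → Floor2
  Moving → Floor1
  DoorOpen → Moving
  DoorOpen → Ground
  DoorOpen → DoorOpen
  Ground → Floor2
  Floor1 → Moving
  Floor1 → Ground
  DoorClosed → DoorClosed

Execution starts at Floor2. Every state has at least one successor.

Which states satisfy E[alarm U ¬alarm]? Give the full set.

{Floor2, Moving, DoorOpen, Ground, Floor1}

States satisfying alarm: {Floor2, DoorOpen, Ground, DoorClosed}.
States satisfying ¬alarm: {Moving, Floor1}.
States satisfying E[alarm U ¬alarm]: {Floor2, Moving, DoorOpen, Ground, Floor1}.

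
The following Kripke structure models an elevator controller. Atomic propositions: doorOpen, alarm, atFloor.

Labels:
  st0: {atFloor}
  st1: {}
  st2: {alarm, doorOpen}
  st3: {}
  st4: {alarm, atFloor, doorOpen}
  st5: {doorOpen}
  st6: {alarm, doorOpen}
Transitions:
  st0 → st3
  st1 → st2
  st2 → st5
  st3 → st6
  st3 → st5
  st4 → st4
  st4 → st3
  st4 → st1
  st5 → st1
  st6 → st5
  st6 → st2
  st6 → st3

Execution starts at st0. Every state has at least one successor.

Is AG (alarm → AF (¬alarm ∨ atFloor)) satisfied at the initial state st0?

States satisfying alarm → AF (¬alarm ∨ atFloor): {st0, st1, st2, st3, st4, st5, st6}.
States satisfying AG (alarm → AF (¬alarm ∨ atFloor)): {st0, st1, st2, st3, st4, st5, st6}.
Every state reachable from st0 satisfies alarm → AF (¬alarm ∨ atFloor).
st0 ∈ Sat(AG (alarm → AF (¬alarm ∨ atFloor))).

Satisfied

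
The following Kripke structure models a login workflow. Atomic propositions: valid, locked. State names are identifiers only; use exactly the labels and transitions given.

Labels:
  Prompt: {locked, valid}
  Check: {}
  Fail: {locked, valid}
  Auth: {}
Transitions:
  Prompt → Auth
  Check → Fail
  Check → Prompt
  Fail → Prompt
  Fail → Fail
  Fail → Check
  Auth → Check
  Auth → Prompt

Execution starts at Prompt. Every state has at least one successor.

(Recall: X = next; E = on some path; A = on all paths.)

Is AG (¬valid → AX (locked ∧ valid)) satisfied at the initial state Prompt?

Violated

States satisfying ¬valid → AX (locked ∧ valid): {Prompt, Check, Fail}.
States satisfying AG (¬valid → AX (locked ∧ valid)): ∅.
Auth is reachable from Prompt and violates ¬valid → AX (locked ∧ valid), so AG fails at Prompt.
Prompt ∉ Sat(AG (¬valid → AX (locked ∧ valid))).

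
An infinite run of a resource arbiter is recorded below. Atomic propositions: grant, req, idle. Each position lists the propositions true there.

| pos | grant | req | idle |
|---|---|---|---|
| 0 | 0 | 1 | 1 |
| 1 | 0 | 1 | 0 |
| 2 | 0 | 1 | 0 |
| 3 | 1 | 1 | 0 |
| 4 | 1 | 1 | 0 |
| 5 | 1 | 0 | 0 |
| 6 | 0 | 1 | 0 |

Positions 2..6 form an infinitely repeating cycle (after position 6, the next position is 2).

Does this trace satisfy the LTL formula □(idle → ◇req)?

Yes

idle → ◇req holds at every position 0..6, and those are all positions ever visited, so □(idle → ◇req) holds.
Positions where idle holds: 0.
Check ◇req at each: 0→ok.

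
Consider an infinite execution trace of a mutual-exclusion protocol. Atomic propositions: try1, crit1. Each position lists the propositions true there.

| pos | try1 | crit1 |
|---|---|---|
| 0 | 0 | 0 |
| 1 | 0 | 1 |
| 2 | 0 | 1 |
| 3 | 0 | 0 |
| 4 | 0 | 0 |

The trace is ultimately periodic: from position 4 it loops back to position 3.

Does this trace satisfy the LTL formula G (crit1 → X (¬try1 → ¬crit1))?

Violated

crit1 → X (¬try1 → ¬crit1) must hold at every position from 0 onward. It fails at position 1, so G (crit1 → X (¬try1 → ¬crit1)) is false.
Positions where crit1 holds: 1, 2.
Check X (¬try1 → ¬crit1) at each: 1→fails, 2→ok.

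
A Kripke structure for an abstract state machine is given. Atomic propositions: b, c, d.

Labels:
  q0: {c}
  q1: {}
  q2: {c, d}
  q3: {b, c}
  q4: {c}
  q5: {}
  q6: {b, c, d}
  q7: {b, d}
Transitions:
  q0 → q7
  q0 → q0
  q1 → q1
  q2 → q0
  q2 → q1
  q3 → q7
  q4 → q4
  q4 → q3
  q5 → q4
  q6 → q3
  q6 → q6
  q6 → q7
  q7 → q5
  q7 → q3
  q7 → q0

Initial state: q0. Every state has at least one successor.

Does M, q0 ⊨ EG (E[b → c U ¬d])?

States satisfying E[b → c U ¬d]: {q0, q1, q2, q3, q4, q5, q6}.
States satisfying EG (E[b → c U ¬d]): {q0, q1, q2, q4, q5, q6}.
q0 ∈ Sat(EG (E[b → c U ¬d])).

Yes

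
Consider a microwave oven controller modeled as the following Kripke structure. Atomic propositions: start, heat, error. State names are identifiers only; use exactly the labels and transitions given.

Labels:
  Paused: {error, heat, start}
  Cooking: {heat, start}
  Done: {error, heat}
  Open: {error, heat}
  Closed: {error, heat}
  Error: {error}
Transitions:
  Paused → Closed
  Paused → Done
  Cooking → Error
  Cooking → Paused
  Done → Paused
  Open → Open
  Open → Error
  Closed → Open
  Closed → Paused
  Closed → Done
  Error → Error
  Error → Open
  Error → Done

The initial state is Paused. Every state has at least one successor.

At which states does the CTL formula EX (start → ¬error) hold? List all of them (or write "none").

{Paused, Cooking, Open, Closed, Error}

States satisfying start → ¬error: {Cooking, Done, Open, Closed, Error}.
States satisfying EX (start → ¬error): {Paused, Cooking, Open, Closed, Error}.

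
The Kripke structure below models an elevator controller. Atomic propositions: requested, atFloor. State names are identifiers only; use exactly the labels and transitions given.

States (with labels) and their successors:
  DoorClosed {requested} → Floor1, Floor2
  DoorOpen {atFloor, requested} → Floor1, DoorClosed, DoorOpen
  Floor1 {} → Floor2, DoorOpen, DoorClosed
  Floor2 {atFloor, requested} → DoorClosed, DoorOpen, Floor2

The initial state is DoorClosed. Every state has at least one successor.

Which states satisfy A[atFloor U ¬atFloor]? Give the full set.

{DoorClosed, Floor1}

States satisfying atFloor: {DoorOpen, Floor2}.
States satisfying ¬atFloor: {DoorClosed, Floor1}.
States satisfying A[atFloor U ¬atFloor]: {DoorClosed, Floor1}.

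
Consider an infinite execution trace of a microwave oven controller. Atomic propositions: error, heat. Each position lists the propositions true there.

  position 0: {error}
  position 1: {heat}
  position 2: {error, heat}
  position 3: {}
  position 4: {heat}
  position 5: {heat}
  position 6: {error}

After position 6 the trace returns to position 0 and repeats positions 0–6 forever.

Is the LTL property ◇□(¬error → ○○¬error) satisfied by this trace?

Does not hold

□(¬error → ○○¬error) is false at every position 0..6, so it never becomes true and ◇□(¬error → ○○¬error) fails.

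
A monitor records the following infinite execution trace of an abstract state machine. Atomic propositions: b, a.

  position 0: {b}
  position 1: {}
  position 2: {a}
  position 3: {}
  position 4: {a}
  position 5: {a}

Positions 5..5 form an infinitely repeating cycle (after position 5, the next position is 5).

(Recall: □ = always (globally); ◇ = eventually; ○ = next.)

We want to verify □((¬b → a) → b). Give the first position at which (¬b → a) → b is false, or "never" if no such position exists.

Check (¬b → a) → b at each position in order: 0 ✓, 1 ✓.
At position 2 the labels are {a}, so (¬b → a) → b is false there. This is the first violation.

2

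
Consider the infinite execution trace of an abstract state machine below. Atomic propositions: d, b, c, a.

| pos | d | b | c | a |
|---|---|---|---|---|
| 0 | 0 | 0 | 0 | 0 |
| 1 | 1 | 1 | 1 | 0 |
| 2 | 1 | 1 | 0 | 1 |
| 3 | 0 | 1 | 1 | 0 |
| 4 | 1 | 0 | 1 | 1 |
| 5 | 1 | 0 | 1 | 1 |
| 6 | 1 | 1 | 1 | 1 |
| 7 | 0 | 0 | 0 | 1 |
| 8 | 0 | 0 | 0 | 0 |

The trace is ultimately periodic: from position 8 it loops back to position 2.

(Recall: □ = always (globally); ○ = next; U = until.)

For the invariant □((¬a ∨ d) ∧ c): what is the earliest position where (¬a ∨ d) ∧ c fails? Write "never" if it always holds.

0

At position 0 the labels are {}, so (¬a ∨ d) ∧ c is false there. This is the first violation.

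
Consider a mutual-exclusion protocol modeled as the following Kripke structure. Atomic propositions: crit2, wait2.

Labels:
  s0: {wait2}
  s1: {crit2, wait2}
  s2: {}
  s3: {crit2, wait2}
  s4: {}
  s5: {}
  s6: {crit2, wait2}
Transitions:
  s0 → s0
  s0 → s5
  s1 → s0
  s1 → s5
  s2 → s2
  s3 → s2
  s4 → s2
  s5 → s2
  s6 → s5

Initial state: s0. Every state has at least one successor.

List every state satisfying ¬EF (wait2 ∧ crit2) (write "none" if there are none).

{s0, s2, s4, s5}

States satisfying wait2 ∧ crit2: {s1, s3, s6}.
States satisfying EF (wait2 ∧ crit2): {s1, s3, s6}.
States satisfying ¬EF (wait2 ∧ crit2): {s0, s2, s4, s5}.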